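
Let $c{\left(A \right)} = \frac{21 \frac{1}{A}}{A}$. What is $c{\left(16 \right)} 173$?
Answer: $\frac{3633}{256} \approx 14.191$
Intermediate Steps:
$c{\left(A \right)} = \frac{21}{A^{2}}$
$c{\left(16 \right)} 173 = \frac{21}{256} \cdot 173 = \frac{3633}{256}$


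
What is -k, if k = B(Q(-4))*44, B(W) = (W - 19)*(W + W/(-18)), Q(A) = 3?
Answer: 5984/3 ≈ 1994.7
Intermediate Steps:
B(W) = 17*W*(-19 + W)/18 (B(W) = (-19 + W)*(W + W*(-1/18)) = (-19 + W)*(W - W/18) = (-19 + W)*(17*W/18) = 17*W*(-19 + W)/18)
k = -5984/3 (k = ((17/18)*3*(-19 + 3))*44 = ((17/18)*3*(-16))*44 = -136/3*44 = -5984/3 ≈ -1994.7)
-k = -1*(-5984/3) = 5984/3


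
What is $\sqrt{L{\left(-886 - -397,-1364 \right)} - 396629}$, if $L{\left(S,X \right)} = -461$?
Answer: $i \sqrt{397090} \approx 630.15 i$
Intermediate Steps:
$\sqrt{L{\left(-886 - -397,-1364 \right)} - 396629} = \sqrt{-461 - 396629} = \sqrt{-397090} = i \sqrt{397090}$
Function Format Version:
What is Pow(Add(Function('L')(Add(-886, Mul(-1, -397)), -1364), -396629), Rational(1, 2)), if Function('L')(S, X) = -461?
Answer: Mul(I, Pow(397090, Rational(1, 2))) ≈ Mul(630.15, I)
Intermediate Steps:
Pow(Add(Function('L')(Add(-886, Mul(-1, -397)), -1364), -396629), Rational(1, 2)) = Pow(Add(-461, -396629), Rational(1, 2)) = Pow(-397090, Rational(1, 2)) = Mul(I, Pow(397090, Rational(1, 2)))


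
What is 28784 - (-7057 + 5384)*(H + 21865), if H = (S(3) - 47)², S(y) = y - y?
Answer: 40304586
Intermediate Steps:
S(y) = 0
H = 2209 (H = (0 - 47)² = (-47)² = 2209)
28784 - (-7057 + 5384)*(H + 21865) = 28784 - (-7057 + 5384)*(2209 + 21865) = 28784 - (-1673)*24074 = 28784 - 1*(-40275802) = 28784 + 40275802 = 40304586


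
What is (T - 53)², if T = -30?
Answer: 6889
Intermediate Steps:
(T - 53)² = (-30 - 53)² = (-83)² = 6889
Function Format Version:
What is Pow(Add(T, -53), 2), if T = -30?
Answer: 6889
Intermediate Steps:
Pow(Add(T, -53), 2) = Pow(Add(-30, -53), 2) = Pow(-83, 2) = 6889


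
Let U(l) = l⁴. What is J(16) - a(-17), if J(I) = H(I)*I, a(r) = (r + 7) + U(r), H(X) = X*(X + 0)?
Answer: -79415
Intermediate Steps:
H(X) = X² (H(X) = X*X = X²)
a(r) = 7 + r + r⁴ (a(r) = (r + 7) + r⁴ = (7 + r) + r⁴ = 7 + r + r⁴)
J(I) = I³ (J(I) = I²*I = I³)
J(16) - a(-17) = 16³ - (7 - 17 + (-17)⁴) = 4096 - (7 - 17 + 83521) = 4096 - 1*83511 = 4096 - 83511 = -79415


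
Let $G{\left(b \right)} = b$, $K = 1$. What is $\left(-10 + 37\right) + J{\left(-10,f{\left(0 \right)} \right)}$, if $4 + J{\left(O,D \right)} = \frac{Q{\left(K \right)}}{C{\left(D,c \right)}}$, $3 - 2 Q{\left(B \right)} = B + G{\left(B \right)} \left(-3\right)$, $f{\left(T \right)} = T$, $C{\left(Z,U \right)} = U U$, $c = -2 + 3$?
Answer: $\frac{51}{2} \approx 25.5$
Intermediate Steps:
$c = 1$
$C{\left(Z,U \right)} = U^{2}$
$Q{\left(B \right)} = \frac{3}{2} + B$ ($Q{\left(B \right)} = \frac{3}{2} - \frac{B + B \left(-3\right)}{2} = \frac{3}{2} - \frac{B - 3 B}{2} = \frac{3}{2} - \frac{\left(-2\right) B}{2} = \frac{3}{2} + B$)
$J{\left(O,D \right)} = - \frac{3}{2}$ ($J{\left(O,D \right)} = -4 + \frac{\frac{3}{2} + 1}{1^{2}} = -4 + \frac{5}{2 \cdot 1} = -4 + \frac{5}{2} \cdot 1 = -4 + \frac{5}{2} = - \frac{3}{2}$)
$\left(-10 + 37\right) + J{\left(-10,f{\left(0 \right)} \right)} = \left(-10 + 37\right) - \frac{3}{2} = 27 - \frac{3}{2} = \frac{51}{2}$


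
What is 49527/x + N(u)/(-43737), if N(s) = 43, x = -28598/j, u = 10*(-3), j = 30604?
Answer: -33146617644355/625395363 ≈ -53001.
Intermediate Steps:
u = -30
x = -14299/15302 (x = -28598/30604 = -28598*1/30604 = -14299/15302 ≈ -0.93445)
49527/x + N(u)/(-43737) = 49527/(-14299/15302) + 43/(-43737) = 49527*(-15302/14299) + 43*(-1/43737) = -757862154/14299 - 43/43737 = -33146617644355/625395363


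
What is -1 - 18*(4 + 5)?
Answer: -163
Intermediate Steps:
-1 - 18*(4 + 5) = -1 - 18*9 = -1 - 6*27 = -1 - 162 = -163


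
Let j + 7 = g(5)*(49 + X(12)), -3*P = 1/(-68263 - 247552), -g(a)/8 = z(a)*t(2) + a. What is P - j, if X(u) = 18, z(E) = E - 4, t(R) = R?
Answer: 3561445756/947445 ≈ 3759.0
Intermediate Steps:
z(E) = -4 + E
g(a) = 64 - 24*a (g(a) = -8*((-4 + a)*2 + a) = -8*((-8 + 2*a) + a) = -8*(-8 + 3*a) = 64 - 24*a)
P = 1/947445 (P = -1/(3*(-68263 - 247552)) = -⅓/(-315815) = -⅓*(-1/315815) = 1/947445 ≈ 1.0555e-6)
j = -3759 (j = -7 + (64 - 24*5)*(49 + 18) = -7 + (64 - 120)*67 = -7 - 56*67 = -7 - 3752 = -3759)
P - j = 1/947445 - 1*(-3759) = 1/947445 + 3759 = 3561445756/947445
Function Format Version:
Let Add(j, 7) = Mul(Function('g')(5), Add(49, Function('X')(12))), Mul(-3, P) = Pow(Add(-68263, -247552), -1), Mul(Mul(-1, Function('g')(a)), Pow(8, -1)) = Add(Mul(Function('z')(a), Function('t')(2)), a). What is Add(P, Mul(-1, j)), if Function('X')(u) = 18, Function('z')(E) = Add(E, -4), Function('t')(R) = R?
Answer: Rational(3561445756, 947445) ≈ 3759.0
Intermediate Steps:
Function('z')(E) = Add(-4, E)
Function('g')(a) = Add(64, Mul(-24, a)) (Function('g')(a) = Mul(-8, Add(Mul(Add(-4, a), 2), a)) = Mul(-8, Add(Add(-8, Mul(2, a)), a)) = Mul(-8, Add(-8, Mul(3, a))) = Add(64, Mul(-24, a)))
P = Rational(1, 947445) (P = Mul(Rational(-1, 3), Pow(Add(-68263, -247552), -1)) = Mul(Rational(-1, 3), Pow(-315815, -1)) = Mul(Rational(-1, 3), Rational(-1, 315815)) = Rational(1, 947445) ≈ 1.0555e-6)
j = -3759 (j = Add(-7, Mul(Add(64, Mul(-24, 5)), Add(49, 18))) = Add(-7, Mul(Add(64, -120), 67)) = Add(-7, Mul(-56, 67)) = Add(-7, -3752) = -3759)
Add(P, Mul(-1, j)) = Add(Rational(1, 947445), Mul(-1, -3759)) = Add(Rational(1, 947445), 3759) = Rational(3561445756, 947445)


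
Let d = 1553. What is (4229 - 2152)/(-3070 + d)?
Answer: -2077/1517 ≈ -1.3692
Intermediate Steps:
(4229 - 2152)/(-3070 + d) = (4229 - 2152)/(-3070 + 1553) = 2077/(-1517) = 2077*(-1/1517) = -2077/1517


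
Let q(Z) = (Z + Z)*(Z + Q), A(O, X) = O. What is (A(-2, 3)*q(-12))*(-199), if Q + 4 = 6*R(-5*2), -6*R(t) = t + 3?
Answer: 85968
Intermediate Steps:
R(t) = -½ - t/6 (R(t) = -(t + 3)/6 = -(3 + t)/6 = -½ - t/6)
Q = 3 (Q = -4 + 6*(-½ - (-5)*2/6) = -4 + 6*(-½ - ⅙*(-10)) = -4 + 6*(-½ + 5/3) = -4 + 6*(7/6) = -4 + 7 = 3)
q(Z) = 2*Z*(3 + Z) (q(Z) = (Z + Z)*(Z + 3) = (2*Z)*(3 + Z) = 2*Z*(3 + Z))
(A(-2, 3)*q(-12))*(-199) = -4*(-12)*(3 - 12)*(-199) = -4*(-12)*(-9)*(-199) = -2*216*(-199) = -432*(-199) = 85968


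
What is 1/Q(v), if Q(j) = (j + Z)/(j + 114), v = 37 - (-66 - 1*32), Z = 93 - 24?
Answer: 83/68 ≈ 1.2206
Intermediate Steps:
Z = 69
v = 135 (v = 37 - (-66 - 32) = 37 - 1*(-98) = 37 + 98 = 135)
Q(j) = (69 + j)/(114 + j) (Q(j) = (j + 69)/(j + 114) = (69 + j)/(114 + j))
1/Q(v) = 1/((69 + 135)/(114 + 135)) = 1/(204/249) = 1/((1/249)*204) = 1/(68/83) = 83/68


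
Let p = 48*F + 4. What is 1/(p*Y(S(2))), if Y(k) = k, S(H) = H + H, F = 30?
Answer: 1/5776 ≈ 0.00017313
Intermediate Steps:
S(H) = 2*H
p = 1444 (p = 48*30 + 4 = 1440 + 4 = 1444)
1/(p*Y(S(2))) = 1/(1444*(2*2)) = 1/(1444*4) = 1/5776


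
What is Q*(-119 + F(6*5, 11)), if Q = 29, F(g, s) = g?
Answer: -2581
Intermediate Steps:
Q*(-119 + F(6*5, 11)) = 29*(-119 + 6*5) = 29*(-119 + 30) = 29*(-89) = -2581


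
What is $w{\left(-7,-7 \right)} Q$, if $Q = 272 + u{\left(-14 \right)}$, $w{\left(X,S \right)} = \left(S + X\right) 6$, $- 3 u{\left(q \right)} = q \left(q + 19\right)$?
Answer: $-24808$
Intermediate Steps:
$u{\left(q \right)} = - \frac{q \left(19 + q\right)}{3}$ ($u{\left(q \right)} = - \frac{q \left(q + 19\right)}{3} = - \frac{q \left(19 + q\right)}{3}$)
$w{\left(X,S \right)} = 6 S + 6 X$
$Q = \frac{886}{3}$ ($Q = 272 - - \frac{14 \left(19 - 14\right)}{3} = 272 - \left(- \frac{14}{3}\right) 5 = 272 + \frac{70}{3} = \frac{886}{3} \approx 295.33$)
$w{\left(-7,-7 \right)} Q = \left(6 \left(-7\right) + 6 \left(-7\right)\right) \frac{886}{3} = \left(-42 - 42\right) \frac{886}{3} = \left(-84\right) \frac{886}{3} = -24808$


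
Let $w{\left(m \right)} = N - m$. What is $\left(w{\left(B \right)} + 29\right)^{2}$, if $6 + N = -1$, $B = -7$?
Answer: $841$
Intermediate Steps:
$N = -7$ ($N = -6 - 1 = -7$)
$w{\left(m \right)} = -7 - m$
$\left(w{\left(B \right)} + 29\right)^{2} = \left(\left(-7 - -7\right) + 29\right)^{2} = \left(\left(-7 + 7\right) + 29\right)^{2} = \left(0 + 29\right)^{2} = 29^{2} = 841$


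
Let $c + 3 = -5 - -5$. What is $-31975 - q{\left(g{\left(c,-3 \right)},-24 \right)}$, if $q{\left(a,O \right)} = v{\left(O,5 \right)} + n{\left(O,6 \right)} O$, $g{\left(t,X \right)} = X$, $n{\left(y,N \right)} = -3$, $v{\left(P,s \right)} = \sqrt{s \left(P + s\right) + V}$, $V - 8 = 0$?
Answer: $-32047 - i \sqrt{87} \approx -32047.0 - 9.3274 i$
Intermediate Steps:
$V = 8$ ($V = 8 + 0 = 8$)
$v{\left(P,s \right)} = \sqrt{8 + s \left(P + s\right)}$ ($v{\left(P,s \right)} = \sqrt{s \left(P + s\right) + 8} = \sqrt{8 + s \left(P + s\right)}$)
$c = -3$ ($c = -3 - 0 = -3 + \left(-5 + 5\right) = -3 + 0 = -3$)
$q{\left(a,O \right)} = \sqrt{33 + 5 O} - 3 O$ ($q{\left(a,O \right)} = \sqrt{8 + 5^{2} + O 5} - 3 O = \sqrt{8 + 25 + 5 O} - 3 O = \sqrt{33 + 5 O} - 3 O$)
$-31975 - q{\left(g{\left(c,-3 \right)},-24 \right)} = -31975 - \left(\sqrt{33 + 5 \left(-24\right)} - -72\right) = -31975 - \left(\sqrt{33 - 120} + 72\right) = -31975 - \left(\sqrt{-87} + 72\right) = -31975 - \left(i \sqrt{87} + 72\right) = -31975 - \left(72 + i \sqrt{87}\right) = -32047 - i \sqrt{87}$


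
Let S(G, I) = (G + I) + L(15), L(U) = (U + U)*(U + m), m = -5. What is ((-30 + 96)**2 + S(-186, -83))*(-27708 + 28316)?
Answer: 2667296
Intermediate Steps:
L(U) = 2*U*(-5 + U) (L(U) = (U + U)*(U - 5) = (2*U)*(-5 + U) = 2*U*(-5 + U))
S(G, I) = 300 + G + I (S(G, I) = (G + I) + 2*15*(-5 + 15) = (G + I) + 2*15*10 = (G + I) + 300 = 300 + G + I)
((-30 + 96)**2 + S(-186, -83))*(-27708 + 28316) = ((-30 + 96)**2 + (300 - 186 - 83))*(-27708 + 28316) = (66**2 + 31)*608 = (4356 + 31)*608 = 4387*608 = 2667296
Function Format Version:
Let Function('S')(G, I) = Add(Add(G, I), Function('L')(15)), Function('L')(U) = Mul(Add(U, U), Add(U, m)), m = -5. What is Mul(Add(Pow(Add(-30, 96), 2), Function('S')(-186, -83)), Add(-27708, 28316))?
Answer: 2667296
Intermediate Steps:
Function('L')(U) = Mul(2, U, Add(-5, U)) (Function('L')(U) = Mul(Add(U, U), Add(U, -5)) = Mul(Mul(2, U), Add(-5, U)) = Mul(2, U, Add(-5, U)))
Function('S')(G, I) = Add(300, G, I) (Function('S')(G, I) = Add(Add(G, I), Mul(2, 15, Add(-5, 15))) = Add(Add(G, I), Mul(2, 15, 10)) = Add(Add(G, I), 300) = Add(300, G, I))
Mul(Add(Pow(Add(-30, 96), 2), Function('S')(-186, -83)), Add(-27708, 28316)) = Mul(Add(Pow(Add(-30, 96), 2), Add(300, -186, -83)), Add(-27708, 28316)) = Mul(Add(Pow(66, 2), 31), 608) = Mul(Add(4356, 31), 608) = Mul(4387, 608) = 2667296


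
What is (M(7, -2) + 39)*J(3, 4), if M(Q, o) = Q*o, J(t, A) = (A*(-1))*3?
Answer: -300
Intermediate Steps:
J(t, A) = -3*A (J(t, A) = -A*3 = -3*A)
(M(7, -2) + 39)*J(3, 4) = (7*(-2) + 39)*(-3*4) = (-14 + 39)*(-12) = 25*(-12) = -300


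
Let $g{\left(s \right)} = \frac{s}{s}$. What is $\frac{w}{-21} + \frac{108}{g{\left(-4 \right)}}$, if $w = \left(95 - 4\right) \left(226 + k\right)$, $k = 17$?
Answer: $-945$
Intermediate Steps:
$w = 22113$ ($w = \left(95 - 4\right) \left(226 + 17\right) = 91 \cdot 243 = 22113$)
$g{\left(s \right)} = 1$
$\frac{w}{-21} + \frac{108}{g{\left(-4 \right)}} = \frac{22113}{-21} + \frac{108}{1} = 22113 \left(- \frac{1}{21}\right) + 108 \cdot 1 = -1053 + 108 = -945$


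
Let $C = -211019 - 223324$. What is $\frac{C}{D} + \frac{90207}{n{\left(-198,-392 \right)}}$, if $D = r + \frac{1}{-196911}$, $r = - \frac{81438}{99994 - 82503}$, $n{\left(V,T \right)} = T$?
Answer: $\frac{584966329871218893}{6286133759528} \approx 93057.0$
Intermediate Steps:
$r = - \frac{81438}{17491} \approx -4.656$
$D = - \frac{16036055509}{3444170301}$ ($D = - \frac{81438}{17491} + \frac{1}{-196911} = - \frac{81438}{17491} - \frac{1}{196911} = - \frac{16036055509}{3444170301} \approx -4.656$)
$C = -434343$ ($C = -211019 - 223324 = -434343$)
$\frac{C}{D} + \frac{90207}{n{\left(-198,-392 \right)}} = - \frac{434343}{- \frac{16036055509}{3444170301}} + \frac{90207}{-392} = \left(-434343\right) \left(- \frac{3444170301}{16036055509}\right) + 90207 \left(- \frac{1}{392}\right) = \frac{1495951261047243}{16036055509} - \frac{90207}{392} = \frac{584966329871218893}{6286133759528}$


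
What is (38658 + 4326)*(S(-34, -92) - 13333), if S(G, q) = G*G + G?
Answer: -524877624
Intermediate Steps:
S(G, q) = G + G² (S(G, q) = G² + G = G + G²)
(38658 + 4326)*(S(-34, -92) - 13333) = (38658 + 4326)*(-34*(1 - 34) - 13333) = 42984*(-34*(-33) - 13333) = 42984*(1122 - 13333) = 42984*(-12211) = -524877624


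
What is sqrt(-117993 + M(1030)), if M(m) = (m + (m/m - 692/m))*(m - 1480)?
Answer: I*sqrt(6170625867)/103 ≈ 762.65*I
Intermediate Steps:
M(m) = (-1480 + m)*(1 + m - 692/m) (M(m) = (m + (1 - 692/m))*(-1480 + m) = (1 + m - 692/m)*(-1480 + m) = (-1480 + m)*(1 + m - 692/m))
sqrt(-117993 + M(1030)) = sqrt(-117993 + (-2172 + 1030**2 - 1479*1030 + 1024160/1030)) = sqrt(-117993 + (-2172 + 1060900 - 1523370 + 1024160*(1/1030))) = sqrt(-117993 + (-2172 + 1060900 - 1523370 + 102416/103)) = sqrt(-117993 - 47755710/103) = sqrt(-59908989/103) = I*sqrt(6170625867)/103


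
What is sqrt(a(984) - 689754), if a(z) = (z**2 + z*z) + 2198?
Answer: 2*sqrt(312239) ≈ 1117.6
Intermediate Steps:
a(z) = 2198 + 2*z**2 (a(z) = (z**2 + z**2) + 2198 = 2*z**2 + 2198 = 2198 + 2*z**2)
sqrt(a(984) - 689754) = sqrt((2198 + 2*984**2) - 689754) = sqrt((2198 + 2*968256) - 689754) = sqrt((2198 + 1936512) - 689754) = sqrt(1938710 - 689754) = sqrt(1248956) = 2*sqrt(312239)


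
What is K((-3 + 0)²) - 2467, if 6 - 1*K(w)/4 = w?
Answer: -2479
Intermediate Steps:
K(w) = 24 - 4*w
K((-3 + 0)²) - 2467 = (24 - 4*(-3 + 0)²) - 2467 = (24 - 4*(-3)²) - 2467 = (24 - 4*9) - 2467 = (24 - 36) - 2467 = -12 - 2467 = -2479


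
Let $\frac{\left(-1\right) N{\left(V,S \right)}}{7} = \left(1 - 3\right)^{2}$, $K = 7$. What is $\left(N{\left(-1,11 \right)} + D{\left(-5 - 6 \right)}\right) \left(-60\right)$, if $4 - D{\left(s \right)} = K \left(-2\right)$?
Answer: $600$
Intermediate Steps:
$N{\left(V,S \right)} = -28$ ($N{\left(V,S \right)} = - 7 \left(1 - 3\right)^{2} = - 7 \left(-2\right)^{2} = \left(-7\right) 4 = -28$)
$D{\left(s \right)} = 18$ ($D{\left(s \right)} = 4 - 7 \left(-2\right) = 4 - -14 = 4 + 14 = 18$)
$\left(N{\left(-1,11 \right)} + D{\left(-5 - 6 \right)}\right) \left(-60\right) = \left(-28 + 18\right) \left(-60\right) = \left(-10\right) \left(-60\right) = 600$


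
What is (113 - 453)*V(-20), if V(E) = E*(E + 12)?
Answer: -54400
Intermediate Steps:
V(E) = E*(12 + E)
(113 - 453)*V(-20) = (113 - 453)*(-20*(12 - 20)) = -(-6800)*(-8) = -340*160 = -54400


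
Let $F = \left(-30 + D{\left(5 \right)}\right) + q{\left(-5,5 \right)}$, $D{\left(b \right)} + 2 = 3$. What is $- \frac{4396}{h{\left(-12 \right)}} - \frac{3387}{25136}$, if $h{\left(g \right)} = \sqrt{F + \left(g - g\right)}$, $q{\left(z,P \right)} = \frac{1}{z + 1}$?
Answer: $- \frac{3387}{25136} + \frac{8792 i \sqrt{13}}{39} \approx -0.13475 + 812.82 i$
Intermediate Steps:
$D{\left(b \right)} = 1$ ($D{\left(b \right)} = -2 + 3 = 1$)
$q{\left(z,P \right)} = \frac{1}{1 + z}$
$F = - \frac{117}{4}$ ($F = \left(-30 + 1\right) + \frac{1}{1 - 5} = -29 + \frac{1}{-4} = -29 - \frac{1}{4} = - \frac{117}{4} \approx -29.25$)
$h{\left(g \right)} = \frac{3 i \sqrt{13}}{2}$ ($h{\left(g \right)} = \sqrt{- \frac{117}{4} + \left(g - g\right)} = \sqrt{- \frac{117}{4} + 0} = \sqrt{- \frac{117}{4}} = \frac{3 i \sqrt{13}}{2}$)
$- \frac{4396}{h{\left(-12 \right)}} - \frac{3387}{25136} = - \frac{4396}{\frac{3}{2} i \sqrt{13}} - \frac{3387}{25136} = - 4396 \left(- \frac{2 i \sqrt{13}}{39}\right) - \frac{3387}{25136} = \frac{8792 i \sqrt{13}}{39} - \frac{3387}{25136} = - \frac{3387}{25136} + \frac{8792 i \sqrt{13}}{39}$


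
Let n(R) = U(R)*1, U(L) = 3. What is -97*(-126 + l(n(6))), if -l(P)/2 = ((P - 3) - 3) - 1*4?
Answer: 10864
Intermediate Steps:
n(R) = 3 (n(R) = 3*1 = 3)
l(P) = 20 - 2*P (l(P) = -2*(((P - 3) - 3) - 1*4) = -2*(((-3 + P) - 3) - 4) = -2*((-6 + P) - 4) = -2*(-10 + P) = 20 - 2*P)
-97*(-126 + l(n(6))) = -97*(-126 + (20 - 2*3)) = -97*(-126 + (20 - 6)) = -97*(-126 + 14) = -97*(-112) = 10864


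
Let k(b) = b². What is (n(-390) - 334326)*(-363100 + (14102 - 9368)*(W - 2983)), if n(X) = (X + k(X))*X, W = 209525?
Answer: -58156898616648528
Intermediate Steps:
n(X) = X*(X + X²) (n(X) = (X + X²)*X = X*(X + X²))
(n(-390) - 334326)*(-363100 + (14102 - 9368)*(W - 2983)) = ((-390)²*(1 - 390) - 334326)*(-363100 + (14102 - 9368)*(209525 - 2983)) = (152100*(-389) - 334326)*(-363100 + 4734*206542) = (-59166900 - 334326)*(-363100 + 977769828) = -59501226*977406728 = -58156898616648528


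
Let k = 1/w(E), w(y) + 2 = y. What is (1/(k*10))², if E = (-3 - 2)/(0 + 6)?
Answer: 289/3600 ≈ 0.080278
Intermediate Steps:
E = -⅚ (E = -5/6 = -5*⅙ = -⅚ ≈ -0.83333)
w(y) = -2 + y
k = -6/17 (k = 1/(-2 - ⅚) = 1/(-17/6) = -6/17 ≈ -0.35294)
(1/(k*10))² = (1/(-6/17*10))² = (1/(-60/17))² = (-17/60)² = 289/3600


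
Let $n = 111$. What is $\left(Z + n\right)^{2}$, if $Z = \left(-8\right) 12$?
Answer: $225$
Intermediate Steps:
$Z = -96$
$\left(Z + n\right)^{2} = \left(-96 + 111\right)^{2} = 15^{2} = 225$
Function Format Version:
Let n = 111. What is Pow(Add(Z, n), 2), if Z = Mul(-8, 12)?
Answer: 225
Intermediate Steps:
Z = -96
Pow(Add(Z, n), 2) = Pow(Add(-96, 111), 2) = Pow(15, 2) = 225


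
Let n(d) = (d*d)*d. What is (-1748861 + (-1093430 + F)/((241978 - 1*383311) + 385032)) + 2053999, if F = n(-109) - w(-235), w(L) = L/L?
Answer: 74359437002/243699 ≈ 3.0513e+5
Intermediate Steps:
w(L) = 1
n(d) = d³ (n(d) = d²*d = d³)
F = -1295030 (F = (-109)³ - 1*1 = -1295029 - 1 = -1295030)
(-1748861 + (-1093430 + F)/((241978 - 1*383311) + 385032)) + 2053999 = (-1748861 + (-1093430 - 1295030)/((241978 - 1*383311) + 385032)) + 2053999 = (-1748861 - 2388460/((241978 - 383311) + 385032)) + 2053999 = (-1748861 - 2388460/(-141333 + 385032)) + 2053999 = (-1748861 - 2388460/243699) + 2053999 = -426198065299/243699 + 2053999 = 74359437002/243699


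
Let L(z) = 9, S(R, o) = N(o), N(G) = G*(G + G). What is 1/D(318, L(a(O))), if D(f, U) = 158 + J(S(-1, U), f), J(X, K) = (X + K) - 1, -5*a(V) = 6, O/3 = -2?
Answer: 1/637 ≈ 0.0015699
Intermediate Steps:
N(G) = 2*G² (N(G) = G*(2*G) = 2*G²)
O = -6 (O = 3*(-2) = -6)
S(R, o) = 2*o²
a(V) = -6/5 (a(V) = -⅕*6 = -6/5)
J(X, K) = -1 + K + X (J(X, K) = (K + X) - 1 = -1 + K + X)
D(f, U) = 157 + f + 2*U² (D(f, U) = 158 + (-1 + f + 2*U²) = 157 + f + 2*U²)
1/D(318, L(a(O))) = 1/(157 + 318 + 2*9²) = 1/(157 + 318 + 2*81) = 1/(157 + 318 + 162) = 1/637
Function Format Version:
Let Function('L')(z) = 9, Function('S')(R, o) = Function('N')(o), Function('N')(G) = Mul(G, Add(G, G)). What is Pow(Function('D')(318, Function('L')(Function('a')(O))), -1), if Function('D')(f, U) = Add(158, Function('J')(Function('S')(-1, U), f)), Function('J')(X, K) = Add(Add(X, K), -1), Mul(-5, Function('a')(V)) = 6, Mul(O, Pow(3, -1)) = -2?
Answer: Rational(1, 637) ≈ 0.0015699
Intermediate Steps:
Function('N')(G) = Mul(2, Pow(G, 2)) (Function('N')(G) = Mul(G, Mul(2, G)) = Mul(2, Pow(G, 2)))
O = -6 (O = Mul(3, -2) = -6)
Function('S')(R, o) = Mul(2, Pow(o, 2))
Function('a')(V) = Rational(-6, 5) (Function('a')(V) = Mul(Rational(-1, 5), 6) = Rational(-6, 5))
Function('J')(X, K) = Add(-1, K, X) (Function('J')(X, K) = Add(Add(K, X), -1) = Add(-1, K, X))
Function('D')(f, U) = Add(157, f, Mul(2, Pow(U, 2))) (Function('D')(f, U) = Add(158, Add(-1, f, Mul(2, Pow(U, 2)))) = Add(157, f, Mul(2, Pow(U, 2))))
Pow(Function('D')(318, Function('L')(Function('a')(O))), -1) = Pow(Add(157, 318, Mul(2, Pow(9, 2))), -1) = Pow(Add(157, 318, Mul(2, 81)), -1) = Pow(Add(157, 318, 162), -1) = Pow(637, -1) = Rational(1, 637)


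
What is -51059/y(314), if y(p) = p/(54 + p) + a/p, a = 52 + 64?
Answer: -1474992392/35321 ≈ -41760.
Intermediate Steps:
a = 116
y(p) = 116/p + p/(54 + p) (y(p) = p/(54 + p) + 116/p = 116/p + p/(54 + p))
-51059/y(314) = -51059*314*(54 + 314)/(6264 + 314² + 116*314) = -51059*115552/(6264 + 98596 + 36424) = -51059/((1/314)*(1/368)*141284) = -51059/35321/28888 = -51059*28888/35321 = -1474992392/35321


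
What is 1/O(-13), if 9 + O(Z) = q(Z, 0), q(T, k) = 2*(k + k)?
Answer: -⅑ ≈ -0.11111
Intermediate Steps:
q(T, k) = 4*k (q(T, k) = 2*(2*k) = 4*k)
O(Z) = -9 (O(Z) = -9 + 4*0 = -9 + 0 = -9)
1/O(-13) = 1/(-9) = -⅑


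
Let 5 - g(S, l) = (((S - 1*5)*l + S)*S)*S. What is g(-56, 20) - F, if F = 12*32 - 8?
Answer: 4001165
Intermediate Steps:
g(S, l) = 5 - S**2*(S + l*(-5 + S)) (g(S, l) = 5 - ((S - 1*5)*l + S)*S*S = 5 - ((S - 5)*l + S)*S*S = 5 - ((-5 + S)*l + S)*S*S = 5 - (l*(-5 + S) + S)*S*S = 5 - (S + l*(-5 + S))*S*S = 5 - S*(S + l*(-5 + S))*S = 5 - S**2*(S + l*(-5 + S)))
F = 376 (F = 384 - 8 = 376)
g(-56, 20) - F = (5 - 1*(-56)**3 - 1*20*(-56)**3 + 5*20*(-56)**2) - 1*376 = (5 - 1*(-175616) - 1*20*(-175616) + 5*20*3136) - 376 = (5 + 175616 + 3512320 + 313600) - 376 = 4001541 - 376 = 4001165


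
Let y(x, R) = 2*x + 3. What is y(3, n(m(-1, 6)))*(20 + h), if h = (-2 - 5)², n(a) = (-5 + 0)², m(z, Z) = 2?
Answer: 621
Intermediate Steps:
n(a) = 25 (n(a) = (-5)² = 25)
y(x, R) = 3 + 2*x
h = 49 (h = (-7)² = 49)
y(3, n(m(-1, 6)))*(20 + h) = (3 + 2*3)*(20 + 49) = (3 + 6)*69 = 9*69 = 621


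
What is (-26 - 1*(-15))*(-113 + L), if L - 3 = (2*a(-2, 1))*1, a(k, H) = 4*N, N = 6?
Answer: 682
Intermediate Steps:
a(k, H) = 24 (a(k, H) = 4*6 = 24)
L = 51 (L = 3 + (2*24)*1 = 3 + 48*1 = 3 + 48 = 51)
(-26 - 1*(-15))*(-113 + L) = (-26 - 1*(-15))*(-113 + 51) = (-26 + 15)*(-62) = -11*(-62) = 682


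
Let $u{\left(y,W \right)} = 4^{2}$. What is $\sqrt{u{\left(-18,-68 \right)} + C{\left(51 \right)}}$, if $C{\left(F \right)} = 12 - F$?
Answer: $i \sqrt{23} \approx 4.7958 i$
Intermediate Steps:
$u{\left(y,W \right)} = 16$
$\sqrt{u{\left(-18,-68 \right)} + C{\left(51 \right)}} = \sqrt{16 + \left(12 - 51\right)} = \sqrt{16 - 39} = \sqrt{-23} = i \sqrt{23}$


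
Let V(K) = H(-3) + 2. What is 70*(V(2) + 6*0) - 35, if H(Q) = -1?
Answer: 35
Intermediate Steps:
V(K) = 1 (V(K) = -1 + 2 = 1)
70*(V(2) + 6*0) - 35 = 70*(1 + 6*0) - 35 = 70*(1 + 0) - 35 = 70*1 - 35 = 70 - 35 = 35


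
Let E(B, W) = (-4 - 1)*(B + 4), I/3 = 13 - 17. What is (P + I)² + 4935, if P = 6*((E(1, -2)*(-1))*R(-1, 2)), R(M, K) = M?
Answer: 31179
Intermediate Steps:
I = -12 (I = 3*(13 - 17) = 3*(-4) = -12)
E(B, W) = -20 - 5*B (E(B, W) = -5*(4 + B) = -20 - 5*B)
P = -150 (P = 6*(((-20 - 5*1)*(-1))*(-1)) = 6*(((-20 - 5)*(-1))*(-1)) = 6*(-25*(-1)*(-1)) = 6*(25*(-1)) = 6*(-25) = -150)
(P + I)² + 4935 = (-150 - 12)² + 4935 = (-162)² + 4935 = 26244 + 4935 = 31179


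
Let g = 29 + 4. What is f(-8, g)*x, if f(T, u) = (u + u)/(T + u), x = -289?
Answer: -19074/25 ≈ -762.96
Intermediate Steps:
g = 33
f(T, u) = 2*u/(T + u) (f(T, u) = (2*u)/(T + u) = 2*u/(T + u))
f(-8, g)*x = (2*33/(-8 + 33))*(-289) = (2*33/25)*(-289) = (2*33*(1/25))*(-289) = (66/25)*(-289) = -19074/25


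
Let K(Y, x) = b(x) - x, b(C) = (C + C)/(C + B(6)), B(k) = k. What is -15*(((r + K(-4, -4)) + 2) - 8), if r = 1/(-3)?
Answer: 95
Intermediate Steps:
b(C) = 2*C/(6 + C) (b(C) = (C + C)/(C + 6) = (2*C)/(6 + C) = 2*C/(6 + C))
r = -1/3 ≈ -0.33333
K(Y, x) = -x + 2*x/(6 + x) (K(Y, x) = 2*x/(6 + x) - x = -x + 2*x/(6 + x))
-15*(((r + K(-4, -4)) + 2) - 8) = -15*(((-1/3 - 4*(-4 - 1*(-4))/(6 - 4)) + 2) - 8) = -15*(((-1/3 - 4*(-4 + 4)/2) + 2) - 8) = -15*(((-1/3 - 4*1/2*0) + 2) - 8) = -15*(((-1/3 + 0) + 2) - 8) = -15*((-1/3 + 2) - 8) = -15*(5/3 - 8) = -15*(-19/3) = 95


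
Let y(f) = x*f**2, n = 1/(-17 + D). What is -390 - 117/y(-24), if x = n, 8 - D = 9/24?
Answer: -198705/512 ≈ -388.10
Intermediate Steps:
D = 61/8 (D = 8 - 9/24 = 8 - 1*3/8 = 8 - 3/8 = 61/8 ≈ 7.6250)
n = -8/75 (n = 1/(-17 + 61/8) = 1/(-75/8) = -8/75 ≈ -0.10667)
x = -8/75 ≈ -0.10667
y(f) = -8*f**2/75
-390 - 117/y(-24) = -390 - 117/(-8/75*(-24)**2) = -390 - 117/(-8/75*576) = -390 - 117/(-1536/25) = -390 - 25/1536*(-117) = -390 + 975/512 = -198705/512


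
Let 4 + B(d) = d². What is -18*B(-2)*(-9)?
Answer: 0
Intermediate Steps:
B(d) = -4 + d²
-18*B(-2)*(-9) = -18*(-4 + (-2)²)*(-9) = -18*(-4 + 4)*(-9) = -18*0*(-9) = 0*(-9) = 0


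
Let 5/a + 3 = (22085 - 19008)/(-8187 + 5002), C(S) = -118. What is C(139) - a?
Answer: -1474651/12632 ≈ -116.74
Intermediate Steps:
a = -15925/12632 (a = 5/(-3 + (22085 - 19008)/(-8187 + 5002)) = 5/(-3 + 3077/(-3185)) = 5/(-3 + 3077*(-1/3185)) = 5/(-3 - 3077/3185) = 5/(-12632/3185) = 5*(-3185/12632) = -15925/12632 ≈ -1.2607)
C(139) - a = -118 - 1*(-15925/12632) = -118 + 15925/12632 = -1474651/12632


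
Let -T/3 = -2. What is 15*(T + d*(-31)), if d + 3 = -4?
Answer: 3345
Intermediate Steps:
T = 6 (T = -3*(-2) = 6)
d = -7 (d = -3 - 4 = -7)
15*(T + d*(-31)) = 15*(6 - 7*(-31)) = 15*(6 + 217) = 15*223 = 3345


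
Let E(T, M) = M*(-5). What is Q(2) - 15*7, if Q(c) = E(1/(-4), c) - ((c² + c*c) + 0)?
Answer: -123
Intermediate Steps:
E(T, M) = -5*M
Q(c) = -5*c - 2*c² (Q(c) = -5*c - ((c² + c*c) + 0) = -5*c - ((c² + c²) + 0) = -5*c - (2*c² + 0) = -5*c - 2*c²)
Q(2) - 15*7 = 2*(-5 - 2*2) - 15*7 = 2*(-5 - 4) - 105 = 2*(-9) - 105 = -18 - 105 = -123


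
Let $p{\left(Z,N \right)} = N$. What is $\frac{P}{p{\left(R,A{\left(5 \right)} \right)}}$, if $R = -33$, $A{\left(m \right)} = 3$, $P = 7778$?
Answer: $\frac{7778}{3} \approx 2592.7$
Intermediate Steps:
$\frac{P}{p{\left(R,A{\left(5 \right)} \right)}} = \frac{7778}{3}$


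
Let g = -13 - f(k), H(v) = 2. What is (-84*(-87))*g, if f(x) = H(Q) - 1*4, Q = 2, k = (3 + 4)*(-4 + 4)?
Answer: -80388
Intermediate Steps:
k = 0 (k = 7*0 = 0)
f(x) = -2 (f(x) = 2 - 1*4 = 2 - 4 = -2)
g = -11 (g = -13 - 1*(-2) = -13 + 2 = -11)
(-84*(-87))*g = -84*(-87)*(-11) = 7308*(-11) = -80388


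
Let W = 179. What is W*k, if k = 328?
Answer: 58712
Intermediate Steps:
W*k = 179*328 = 58712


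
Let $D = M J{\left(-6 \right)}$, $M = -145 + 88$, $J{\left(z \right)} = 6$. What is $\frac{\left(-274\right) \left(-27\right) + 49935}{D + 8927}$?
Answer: $\frac{57333}{8585} \approx 6.6783$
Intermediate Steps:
$M = -57$
$D = -342$ ($D = \left(-57\right) 6 = -342$)
$\frac{\left(-274\right) \left(-27\right) + 49935}{D + 8927} = \frac{\left(-274\right) \left(-27\right) + 49935}{-342 + 8927} = \frac{7398 + 49935}{8585} = 57333 \cdot \frac{1}{8585} = \frac{57333}{8585}$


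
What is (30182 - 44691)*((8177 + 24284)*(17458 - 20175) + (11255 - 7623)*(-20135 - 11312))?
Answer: 2936796302869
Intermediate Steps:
(30182 - 44691)*((8177 + 24284)*(17458 - 20175) + (11255 - 7623)*(-20135 - 11312)) = -14509*(32461*(-2717) + 3632*(-31447)) = -14509*(-88196537 - 114215504) = -14509*(-202412041) = 2936796302869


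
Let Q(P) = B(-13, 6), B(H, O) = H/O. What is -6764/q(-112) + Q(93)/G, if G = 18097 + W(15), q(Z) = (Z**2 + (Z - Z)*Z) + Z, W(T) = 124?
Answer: -1467545/2696708 ≈ -0.54420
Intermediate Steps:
Q(P) = -13/6
q(Z) = Z + Z**2 (q(Z) = (Z**2 + 0*Z) + Z = (Z**2 + 0) + Z = Z**2 + Z = Z + Z**2)
G = 18221 (G = 18097 + 124 = 18221)
-6764/q(-112) + Q(93)/G = -6764*(-1/(112*(1 - 112))) - 13/6/18221 = -6764/((-112*(-111))) - 13/6*1/18221 = -6764/12432 - 13/109326 = -6764*1/12432 - 13/109326 = -1691/3108 - 13/109326 = -1467545/2696708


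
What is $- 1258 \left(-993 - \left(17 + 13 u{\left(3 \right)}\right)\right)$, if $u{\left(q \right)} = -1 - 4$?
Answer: $1188810$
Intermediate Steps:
$u{\left(q \right)} = -5$
$- 1258 \left(-993 - \left(17 + 13 u{\left(3 \right)}\right)\right) = - 1258 \left(-993 - -48\right) = - 1258 \left(-993 + \left(-17 + 65\right)\right) = - 1258 \left(-993 + 48\right) = \left(-1258\right) \left(-945\right) = 1188810$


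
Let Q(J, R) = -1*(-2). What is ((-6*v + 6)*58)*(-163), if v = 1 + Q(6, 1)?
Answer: 113448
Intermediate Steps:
Q(J, R) = 2
v = 3 (v = 1 + 2 = 3)
((-6*v + 6)*58)*(-163) = ((-6*3 + 6)*58)*(-163) = ((-18 + 6)*58)*(-163) = -12*58*(-163) = -696*(-163) = 113448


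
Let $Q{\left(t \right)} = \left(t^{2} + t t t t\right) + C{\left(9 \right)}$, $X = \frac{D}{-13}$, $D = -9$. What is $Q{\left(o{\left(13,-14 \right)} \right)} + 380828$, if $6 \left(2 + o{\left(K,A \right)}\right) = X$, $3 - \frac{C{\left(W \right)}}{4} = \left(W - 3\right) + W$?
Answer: $\frac{174014709157}{456976} \approx 3.808 \cdot 10^{5}$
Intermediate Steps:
$C{\left(W \right)} = 24 - 8 W$ ($C{\left(W \right)} = 12 - 4 \left(\left(W - 3\right) + W\right) = 12 - 4 \left(\left(-3 + W\right) + W\right) = 12 - 4 \left(-3 + 2 W\right) = 12 - \left(-12 + 8 W\right) = 24 - 8 W$)
$X = \frac{9}{13}$ ($X = - \frac{9}{-13} = \left(-9\right) \left(- \frac{1}{13}\right) = \frac{9}{13} \approx 0.69231$)
$o{\left(K,A \right)} = - \frac{49}{26}$ ($o{\left(K,A \right)} = -2 + \frac{1}{6} \cdot \frac{9}{13} = -2 + \frac{3}{26} = - \frac{49}{26}$)
$Q{\left(t \right)} = -48 + t^{2} + t^{4}$ ($Q{\left(t \right)} = \left(t^{2} + t t t t\right) + \left(24 - 72\right) = \left(t^{2} + t^{2} t t\right) + \left(24 - 72\right) = \left(t^{2} + t^{3} t\right) - 48 = \left(t^{2} + t^{4}\right) - 48 = -48 + t^{2} + t^{4}$)
$Q{\left(o{\left(13,-14 \right)} \right)} + 380828 = \left(-48 + \left(- \frac{49}{26}\right)^{2} + \left(- \frac{49}{26}\right)^{4}\right) + 380828 = \left(-48 + \frac{2401}{676} + \frac{5764801}{456976}\right) + 380828 = - \frac{14546971}{456976} + 380828 = \frac{174014709157}{456976}$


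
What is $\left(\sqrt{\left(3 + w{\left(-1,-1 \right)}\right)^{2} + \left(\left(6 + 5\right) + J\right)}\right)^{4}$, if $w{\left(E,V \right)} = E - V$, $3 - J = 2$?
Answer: $441$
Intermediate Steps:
$J = 1$ ($J = 3 - 2 = 1$)
$\left(\sqrt{\left(3 + w{\left(-1,-1 \right)}\right)^{2} + \left(\left(6 + 5\right) + J\right)}\right)^{4} = \left(\sqrt{\left(3 - 0\right)^{2} + \left(\left(6 + 5\right) + 1\right)}\right)^{4} = \left(\sqrt{\left(3 + \left(-1 + 1\right)\right)^{2} + \left(11 + 1\right)}\right)^{4} = \left(\sqrt{\left(3 + 0\right)^{2} + 12}\right)^{4} = \left(\sqrt{3^{2} + 12}\right)^{4} = \left(\sqrt{9 + 12}\right)^{4} = \left(\sqrt{21}\right)^{4} = 441$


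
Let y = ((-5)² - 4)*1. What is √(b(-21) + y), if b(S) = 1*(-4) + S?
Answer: 2*I ≈ 2.0*I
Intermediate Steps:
b(S) = -4 + S
y = 21 (y = (25 - 4)*1 = 21*1 = 21)
√(b(-21) + y) = √((-4 - 21) + 21) = √(-25 + 21) = √(-4) = 2*I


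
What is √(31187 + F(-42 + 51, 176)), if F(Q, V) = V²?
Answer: 3*√6907 ≈ 249.33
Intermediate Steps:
√(31187 + F(-42 + 51, 176)) = √(31187 + 176²) = √(31187 + 30976) = √62163 = 3*√6907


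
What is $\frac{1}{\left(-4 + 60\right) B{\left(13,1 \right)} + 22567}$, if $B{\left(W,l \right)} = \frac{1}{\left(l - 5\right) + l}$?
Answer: $\frac{3}{67645} \approx 4.4349 \cdot 10^{-5}$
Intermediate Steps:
$B{\left(W,l \right)} = \frac{1}{-5 + 2 l}$ ($B{\left(W,l \right)} = \frac{1}{\left(-5 + l\right) + l} = \frac{1}{-5 + 2 l}$)
$\frac{1}{\left(-4 + 60\right) B{\left(13,1 \right)} + 22567} = \frac{1}{\frac{-4 + 60}{-5 + 2 \cdot 1} + 22567} = \frac{1}{\frac{56}{-5 + 2} + 22567} = \frac{1}{\frac{56}{-3} + 22567} = \frac{1}{56 \left(- \frac{1}{3}\right) + 22567} = \frac{1}{- \frac{56}{3} + 22567} = \frac{1}{\frac{67645}{3}} = \frac{3}{67645}$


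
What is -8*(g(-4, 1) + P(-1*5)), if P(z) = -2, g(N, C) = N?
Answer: 48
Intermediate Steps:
-8*(g(-4, 1) + P(-1*5)) = -8*(-4 - 2) = -8*(-6) = 48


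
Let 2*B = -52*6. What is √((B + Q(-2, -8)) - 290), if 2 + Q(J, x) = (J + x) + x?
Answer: I*√466 ≈ 21.587*I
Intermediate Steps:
B = -156 (B = (-52*6)/2 = (½)*(-312) = -156)
Q(J, x) = -2 + J + 2*x (Q(J, x) = -2 + ((J + x) + x) = -2 + (J + 2*x) = -2 + J + 2*x)
√((B + Q(-2, -8)) - 290) = √((-156 + (-2 - 2 + 2*(-8))) - 290) = √((-156 + (-2 - 2 - 16)) - 290) = √((-156 - 20) - 290) = √(-176 - 290) = √(-466) = I*√466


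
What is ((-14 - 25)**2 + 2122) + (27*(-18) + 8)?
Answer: 3165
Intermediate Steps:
((-14 - 25)**2 + 2122) + (27*(-18) + 8) = ((-39)**2 + 2122) + (-486 + 8) = (1521 + 2122) - 478 = 3643 - 478 = 3165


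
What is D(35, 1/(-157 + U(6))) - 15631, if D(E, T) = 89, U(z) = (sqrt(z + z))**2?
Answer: -15542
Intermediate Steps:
U(z) = 2*z (U(z) = (sqrt(2*z))**2 = (sqrt(2)*sqrt(z))**2 = 2*z)
D(35, 1/(-157 + U(6))) - 15631 = 89 - 15631 = -15542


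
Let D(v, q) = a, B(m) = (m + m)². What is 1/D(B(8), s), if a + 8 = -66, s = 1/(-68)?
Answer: -1/74 ≈ -0.013514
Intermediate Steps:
s = -1/68 ≈ -0.014706
a = -74 (a = -8 - 66 = -74)
B(m) = 4*m² (B(m) = (2*m)² = 4*m²)
D(v, q) = -74
1/D(B(8), s) = 1/(-74) = -1/74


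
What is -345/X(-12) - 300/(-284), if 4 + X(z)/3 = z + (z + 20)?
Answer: 8765/568 ≈ 15.431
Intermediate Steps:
X(z) = 48 + 6*z (X(z) = -12 + 3*(z + (z + 20)) = -12 + 3*(z + (20 + z)) = -12 + 3*(20 + 2*z) = -12 + (60 + 6*z) = 48 + 6*z)
-345/X(-12) - 300/(-284) = -345/(48 + 6*(-12)) - 300/(-284) = -345/(48 - 72) - 300*(-1/284) = -345/(-24) + 75/71 = -345*(-1/24) + 75/71 = 115/8 + 75/71 = 8765/568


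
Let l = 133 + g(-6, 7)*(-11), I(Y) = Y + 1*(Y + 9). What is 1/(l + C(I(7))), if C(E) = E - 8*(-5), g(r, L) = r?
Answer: 1/262 ≈ 0.0038168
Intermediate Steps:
I(Y) = 9 + 2*Y (I(Y) = Y + 1*(9 + Y) = Y + (9 + Y) = 9 + 2*Y)
C(E) = 40 + E (C(E) = E + 40 = 40 + E)
l = 199 (l = 133 - 6*(-11) = 133 + 66 = 199)
1/(l + C(I(7))) = 1/(199 + (40 + (9 + 2*7))) = 1/(199 + (40 + (9 + 14))) = 1/(199 + (40 + 23)) = 1/(199 + 63) = 1/262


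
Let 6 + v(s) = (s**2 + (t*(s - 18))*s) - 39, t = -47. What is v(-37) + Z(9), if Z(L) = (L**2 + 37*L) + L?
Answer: -93898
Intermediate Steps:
Z(L) = L**2 + 38*L
v(s) = -45 + s**2 + s*(846 - 47*s) (v(s) = -6 + ((s**2 + (-47*(s - 18))*s) - 39) = -6 + ((s**2 + (-47*(-18 + s))*s) - 39) = -6 + ((s**2 + (846 - 47*s)*s) - 39) = -6 + ((s**2 + s*(846 - 47*s)) - 39) = -6 + (-39 + s**2 + s*(846 - 47*s)) = -45 + s**2 + s*(846 - 47*s))
v(-37) + Z(9) = (-45 - 46*(-37)**2 + 846*(-37)) + 9*(38 + 9) = (-45 - 46*1369 - 31302) + 9*47 = (-45 - 62974 - 31302) + 423 = -94321 + 423 = -93898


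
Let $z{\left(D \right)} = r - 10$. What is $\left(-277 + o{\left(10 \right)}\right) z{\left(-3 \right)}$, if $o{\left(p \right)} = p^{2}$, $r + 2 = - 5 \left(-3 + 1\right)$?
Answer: $354$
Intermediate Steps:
$r = 8$ ($r = -2 - 5 \left(-3 + 1\right) = -2 - -10 = -2 + 10 = 8$)
$z{\left(D \right)} = -2$ ($z{\left(D \right)} = 8 - 10 = -2$)
$\left(-277 + o{\left(10 \right)}\right) z{\left(-3 \right)} = \left(-277 + 10^{2}\right) \left(-2\right) = \left(-277 + 100\right) \left(-2\right) = \left(-177\right) \left(-2\right) = 354$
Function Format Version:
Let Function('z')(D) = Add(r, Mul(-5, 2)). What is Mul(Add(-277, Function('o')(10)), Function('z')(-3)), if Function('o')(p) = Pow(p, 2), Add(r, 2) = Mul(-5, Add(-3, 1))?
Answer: 354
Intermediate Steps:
r = 8 (r = Add(-2, Mul(-5, Add(-3, 1))) = Add(-2, Mul(-5, -2)) = Add(-2, 10) = 8)
Function('z')(D) = -2 (Function('z')(D) = Add(8, Mul(-5, 2)) = Add(8, -10) = -2)
Mul(Add(-277, Function('o')(10)), Function('z')(-3)) = Mul(Add(-277, Pow(10, 2)), -2) = Mul(Add(-277, 100), -2) = Mul(-177, -2) = 354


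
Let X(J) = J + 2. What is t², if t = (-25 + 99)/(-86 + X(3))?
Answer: 5476/6561 ≈ 0.83463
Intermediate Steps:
X(J) = 2 + J
t = -74/81 (t = (-25 + 99)/(-86 + (2 + 3)) = 74/(-86 + 5) = 74/(-81) = 74*(-1/81) = -74/81 ≈ -0.91358)
t² = (-74/81)² = 5476/6561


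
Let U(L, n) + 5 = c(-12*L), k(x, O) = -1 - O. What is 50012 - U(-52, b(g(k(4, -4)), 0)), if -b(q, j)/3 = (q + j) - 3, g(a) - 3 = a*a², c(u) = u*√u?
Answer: 50017 - 2496*√39 ≈ 34430.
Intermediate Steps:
c(u) = u^(3/2)
g(a) = 3 + a³ (g(a) = 3 + a*a² = 3 + a³)
b(q, j) = 9 - 3*j - 3*q (b(q, j) = -3*((q + j) - 3) = -3*((j + q) - 3) = -3*(-3 + j + q) = 9 - 3*j - 3*q)
U(L, n) = -5 + 24*√3*(-L)^(3/2) (U(L, n) = -5 + (-12*L)^(3/2) = -5 + 24*√3*(-L)^(3/2))
50012 - U(-52, b(g(k(4, -4)), 0)) = 50012 - (-5 + 24*√3*(-1*(-52))^(3/2)) = 50012 - (-5 + 24*√3*52^(3/2)) = 50012 - (-5 + 24*√3*(104*√13)) = 50012 - (-5 + 2496*√39) = 50012 + (5 - 2496*√39) = 50017 - 2496*√39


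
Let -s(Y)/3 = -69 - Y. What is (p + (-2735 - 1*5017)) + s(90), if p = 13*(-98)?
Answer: -8549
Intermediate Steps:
p = -1274
s(Y) = 207 + 3*Y (s(Y) = -3*(-69 - Y) = 207 + 3*Y)
(p + (-2735 - 1*5017)) + s(90) = (-1274 + (-2735 - 1*5017)) + (207 + 3*90) = (-1274 + (-2735 - 5017)) + (207 + 270) = (-1274 - 7752) + 477 = -9026 + 477 = -8549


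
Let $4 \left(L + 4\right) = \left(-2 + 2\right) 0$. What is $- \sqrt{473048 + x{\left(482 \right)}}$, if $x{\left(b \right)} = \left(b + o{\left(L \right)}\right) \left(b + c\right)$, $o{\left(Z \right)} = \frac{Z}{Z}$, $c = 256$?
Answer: $- \sqrt{829502} \approx -910.77$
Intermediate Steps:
$L = -4$ ($L = -4 + \frac{\left(-2 + 2\right) 0}{4} = -4 + \frac{0 \cdot 0}{4} = -4 + \frac{1}{4} \cdot 0 = -4 + 0 = -4$)
$o{\left(Z \right)} = 1$
$x{\left(b \right)} = \left(1 + b\right) \left(256 + b\right)$ ($x{\left(b \right)} = \left(b + 1\right) \left(b + 256\right) = \left(1 + b\right) \left(256 + b\right)$)
$- \sqrt{473048 + x{\left(482 \right)}} = - \sqrt{473048 + \left(256 + 482^{2} + 257 \cdot 482\right)} = - \sqrt{473048 + \left(256 + 232324 + 123874\right)} = - \sqrt{473048 + 356454} = - \sqrt{829502}$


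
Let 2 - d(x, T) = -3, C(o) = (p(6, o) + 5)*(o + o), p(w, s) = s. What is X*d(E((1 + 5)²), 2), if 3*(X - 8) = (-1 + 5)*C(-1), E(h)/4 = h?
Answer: -40/3 ≈ -13.333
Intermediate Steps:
E(h) = 4*h
C(o) = 2*o*(5 + o) (C(o) = (o + 5)*(o + o) = (5 + o)*(2*o) = 2*o*(5 + o))
d(x, T) = 5 (d(x, T) = 2 - 1*(-3) = 2 + 3 = 5)
X = -8/3 (X = 8 + ((-1 + 5)*(2*(-1)*(5 - 1)))/3 = 8 + (4*(2*(-1)*4))/3 = 8 + (4*(-8))/3 = 8 + (⅓)*(-32) = 8 - 32/3 = -8/3 ≈ -2.6667)
X*d(E((1 + 5)²), 2) = -8/3*5 = -40/3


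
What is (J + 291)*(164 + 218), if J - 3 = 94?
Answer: 148216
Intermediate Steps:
J = 97 (J = 3 + 94 = 97)
(J + 291)*(164 + 218) = (97 + 291)*(164 + 218) = 388*382 = 148216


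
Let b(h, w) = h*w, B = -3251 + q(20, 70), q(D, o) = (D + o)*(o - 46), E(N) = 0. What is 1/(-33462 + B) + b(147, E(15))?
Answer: -1/34553 ≈ -2.8941e-5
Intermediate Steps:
q(D, o) = (-46 + o)*(D + o) (q(D, o) = (D + o)*(-46 + o) = (-46 + o)*(D + o))
B = -1091 (B = -3251 + (70² - 46*20 - 46*70 + 20*70) = -3251 + (4900 - 920 - 3220 + 1400) = -3251 + 2160 = -1091)
1/(-33462 + B) + b(147, E(15)) = 1/(-33462 - 1091) + 147*0 = 1/(-34553) + 0 = -1/34553 + 0 = -1/34553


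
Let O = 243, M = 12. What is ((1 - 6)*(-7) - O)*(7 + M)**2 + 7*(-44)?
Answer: -75396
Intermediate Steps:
((1 - 6)*(-7) - O)*(7 + M)**2 + 7*(-44) = ((1 - 6)*(-7) - 1*243)*(7 + 12)**2 + 7*(-44) = (-5*(-7) - 243)*19**2 - 308 = (35 - 243)*361 - 308 = -208*361 - 308 = -75088 - 308 = -75396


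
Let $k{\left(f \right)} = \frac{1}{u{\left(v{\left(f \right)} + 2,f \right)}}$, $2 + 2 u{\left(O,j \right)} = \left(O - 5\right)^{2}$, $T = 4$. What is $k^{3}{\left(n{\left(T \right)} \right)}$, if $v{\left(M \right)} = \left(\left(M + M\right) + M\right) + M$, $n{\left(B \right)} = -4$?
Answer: $\frac{8}{46268279} \approx 1.729 \cdot 10^{-7}$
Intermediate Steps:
$v{\left(M \right)} = 4 M$ ($v{\left(M \right)} = \left(2 M + M\right) + M = 3 M + M = 4 M$)
$u{\left(O,j \right)} = -1 + \frac{\left(-5 + O\right)^{2}}{2}$ ($u{\left(O,j \right)} = -1 + \frac{\left(O - 5\right)^{2}}{2} = -1 + \frac{\left(-5 + O\right)^{2}}{2}$)
$k{\left(f \right)} = \frac{1}{-1 + \frac{\left(-3 + 4 f\right)^{2}}{2}}$ ($k{\left(f \right)} = \frac{1}{-1 + \frac{\left(-5 + \left(4 f + 2\right)\right)^{2}}{2}} = \frac{1}{-1 + \frac{\left(-5 + \left(2 + 4 f\right)\right)^{2}}{2}} = \frac{1}{-1 + \frac{\left(-3 + 4 f\right)^{2}}{2}}$)
$k^{3}{\left(n{\left(T \right)} \right)} = \left(\frac{2}{-2 + \left(-3 + 4 \left(-4\right)\right)^{2}}\right)^{3} = \left(\frac{2}{-2 + \left(-3 - 16\right)^{2}}\right)^{3} = \left(\frac{2}{-2 + \left(-19\right)^{2}}\right)^{3} = \left(\frac{2}{-2 + 361}\right)^{3} = \left(\frac{2}{359}\right)^{3} = \frac{8}{46268279}$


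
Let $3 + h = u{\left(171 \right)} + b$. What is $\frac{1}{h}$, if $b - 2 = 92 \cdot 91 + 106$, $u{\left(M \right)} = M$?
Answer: $\frac{1}{8648} \approx 0.00011563$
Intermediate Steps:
$b = 8480$ ($b = 2 + \left(92 \cdot 91 + 106\right) = 2 + \left(8372 + 106\right) = 2 + 8478 = 8480$)
$h = 8648$ ($h = -3 + \left(171 + 8480\right) = -3 + 8651 = 8648$)
$\frac{1}{h} = \frac{1}{8648}$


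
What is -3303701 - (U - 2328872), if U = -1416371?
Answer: 441542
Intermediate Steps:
-3303701 - (U - 2328872) = -3303701 - (-1416371 - 2328872) = -3303701 - 1*(-3745243) = -3303701 + 3745243 = 441542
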